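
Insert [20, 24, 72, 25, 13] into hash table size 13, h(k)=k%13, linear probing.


Insert 20: h=7 -> slot 7
Insert 24: h=11 -> slot 11
Insert 72: h=7, 1 probes -> slot 8
Insert 25: h=12 -> slot 12
Insert 13: h=0 -> slot 0

Table: [13, None, None, None, None, None, None, 20, 72, None, None, 24, 25]


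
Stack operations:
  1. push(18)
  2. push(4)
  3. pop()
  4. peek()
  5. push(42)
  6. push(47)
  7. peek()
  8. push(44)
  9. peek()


push(18) -> [18]
push(4) -> [18, 4]
pop()->4, [18]
peek()->18
push(42) -> [18, 42]
push(47) -> [18, 42, 47]
peek()->47
push(44) -> [18, 42, 47, 44]
peek()->44

Final stack: [18, 42, 47, 44]


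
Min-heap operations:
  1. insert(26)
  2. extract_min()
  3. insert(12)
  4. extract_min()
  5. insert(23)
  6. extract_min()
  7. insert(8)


insert(26) -> [26]
extract_min()->26, []
insert(12) -> [12]
extract_min()->12, []
insert(23) -> [23]
extract_min()->23, []
insert(8) -> [8]

Final heap: [8]


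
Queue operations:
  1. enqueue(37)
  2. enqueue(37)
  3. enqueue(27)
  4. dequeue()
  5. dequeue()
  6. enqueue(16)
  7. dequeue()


enqueue(37) -> [37]
enqueue(37) -> [37, 37]
enqueue(27) -> [37, 37, 27]
dequeue()->37, [37, 27]
dequeue()->37, [27]
enqueue(16) -> [27, 16]
dequeue()->27, [16]

Final queue: [16]


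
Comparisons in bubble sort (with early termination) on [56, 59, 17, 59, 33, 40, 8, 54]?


Algorithm: bubble sort (with early termination)
Input: [56, 59, 17, 59, 33, 40, 8, 54]
Sorted: [8, 17, 33, 40, 54, 56, 59, 59]

28


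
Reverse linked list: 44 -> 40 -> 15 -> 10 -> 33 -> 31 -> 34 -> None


Step 1: curr=44, set curr.next=prev(None) | reversed so far: 44
Step 2: curr=40, set curr.next=prev(44) | reversed so far: 40 -> 44
Step 3: curr=15, set curr.next=prev(40) | reversed so far: 15 -> 40 -> 44
Step 4: curr=10, set curr.next=prev(15) | reversed so far: 10 -> 15 -> 40 -> 44
Step 5: curr=33, set curr.next=prev(10) | reversed so far: 33 -> 10 -> 15 -> 40 -> 44
Step 6: curr=31, set curr.next=prev(33) | reversed so far: 31 -> 33 -> 10 -> 15 -> 40 -> 44
Step 7: curr=34, set curr.next=prev(31) | reversed so far: 34 -> 31 -> 33 -> 10 -> 15 -> 40 -> 44

34 -> 31 -> 33 -> 10 -> 15 -> 40 -> 44 -> None


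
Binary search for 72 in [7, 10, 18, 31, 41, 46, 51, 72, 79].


Step 1: lo=0, hi=8, mid=4, val=41
Step 2: lo=5, hi=8, mid=6, val=51
Step 3: lo=7, hi=8, mid=7, val=72

Found at index 7


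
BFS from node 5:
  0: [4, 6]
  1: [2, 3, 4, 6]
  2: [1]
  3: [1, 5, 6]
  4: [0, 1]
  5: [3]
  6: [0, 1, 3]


Visit 5, enqueue [3]
Visit 3, enqueue [1, 6]
Visit 1, enqueue [2, 4]
Visit 6, enqueue [0]
Visit 2, enqueue []
Visit 4, enqueue []
Visit 0, enqueue []

BFS order: [5, 3, 1, 6, 2, 4, 0]


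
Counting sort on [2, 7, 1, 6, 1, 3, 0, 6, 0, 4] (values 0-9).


Input: [2, 7, 1, 6, 1, 3, 0, 6, 0, 4]
Counts: [2, 2, 1, 1, 1, 0, 2, 1, 0, 0]

Sorted: [0, 0, 1, 1, 2, 3, 4, 6, 6, 7]


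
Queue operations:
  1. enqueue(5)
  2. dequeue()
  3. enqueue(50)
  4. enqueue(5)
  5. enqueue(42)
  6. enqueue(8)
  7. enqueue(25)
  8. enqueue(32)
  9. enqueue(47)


enqueue(5) -> [5]
dequeue()->5, []
enqueue(50) -> [50]
enqueue(5) -> [50, 5]
enqueue(42) -> [50, 5, 42]
enqueue(8) -> [50, 5, 42, 8]
enqueue(25) -> [50, 5, 42, 8, 25]
enqueue(32) -> [50, 5, 42, 8, 25, 32]
enqueue(47) -> [50, 5, 42, 8, 25, 32, 47]

Final queue: [50, 5, 42, 8, 25, 32, 47]


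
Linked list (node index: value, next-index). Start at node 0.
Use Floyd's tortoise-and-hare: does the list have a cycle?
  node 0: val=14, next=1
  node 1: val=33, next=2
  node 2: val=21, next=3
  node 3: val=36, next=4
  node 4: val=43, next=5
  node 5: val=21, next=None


Floyd's tortoise (slow, +1) and hare (fast, +2):
  init: slow=0, fast=0
  step 1: slow=1, fast=2
  step 2: slow=2, fast=4
  step 3: fast 4->5->None, no cycle

Cycle: no


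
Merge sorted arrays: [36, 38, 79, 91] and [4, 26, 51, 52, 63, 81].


Take 4 from B
Take 26 from B
Take 36 from A
Take 38 from A
Take 51 from B
Take 52 from B
Take 63 from B
Take 79 from A
Take 81 from B

Merged: [4, 26, 36, 38, 51, 52, 63, 79, 81, 91]


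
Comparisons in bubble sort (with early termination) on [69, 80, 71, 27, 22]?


Algorithm: bubble sort (with early termination)
Input: [69, 80, 71, 27, 22]
Sorted: [22, 27, 69, 71, 80]

10


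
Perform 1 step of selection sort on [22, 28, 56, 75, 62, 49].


Initial: [22, 28, 56, 75, 62, 49]
Step 1: min=22 at 0
  Swap: [22, 28, 56, 75, 62, 49]

After 1 step: [22, 28, 56, 75, 62, 49]


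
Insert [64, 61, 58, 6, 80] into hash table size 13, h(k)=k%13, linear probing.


Insert 64: h=12 -> slot 12
Insert 61: h=9 -> slot 9
Insert 58: h=6 -> slot 6
Insert 6: h=6, 1 probes -> slot 7
Insert 80: h=2 -> slot 2

Table: [None, None, 80, None, None, None, 58, 6, None, 61, None, None, 64]


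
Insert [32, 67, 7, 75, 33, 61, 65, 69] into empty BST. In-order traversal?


Insert 32: root
Insert 67: R from 32
Insert 7: L from 32
Insert 75: R from 32 -> R from 67
Insert 33: R from 32 -> L from 67
Insert 61: R from 32 -> L from 67 -> R from 33
Insert 65: R from 32 -> L from 67 -> R from 33 -> R from 61
Insert 69: R from 32 -> R from 67 -> L from 75

In-order: [7, 32, 33, 61, 65, 67, 69, 75]


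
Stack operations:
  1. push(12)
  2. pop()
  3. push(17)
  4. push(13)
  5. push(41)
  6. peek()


push(12) -> [12]
pop()->12, []
push(17) -> [17]
push(13) -> [17, 13]
push(41) -> [17, 13, 41]
peek()->41

Final stack: [17, 13, 41]


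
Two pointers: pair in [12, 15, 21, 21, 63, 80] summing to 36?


lo=0(12)+hi=5(80)=92
lo=0(12)+hi=4(63)=75
lo=0(12)+hi=3(21)=33
lo=1(15)+hi=3(21)=36

Yes: 15+21=36


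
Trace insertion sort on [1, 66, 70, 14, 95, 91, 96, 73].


Initial: [1, 66, 70, 14, 95, 91, 96, 73]
Insert 66: [1, 66, 70, 14, 95, 91, 96, 73]
Insert 70: [1, 66, 70, 14, 95, 91, 96, 73]
Insert 14: [1, 14, 66, 70, 95, 91, 96, 73]
Insert 95: [1, 14, 66, 70, 95, 91, 96, 73]
Insert 91: [1, 14, 66, 70, 91, 95, 96, 73]
Insert 96: [1, 14, 66, 70, 91, 95, 96, 73]
Insert 73: [1, 14, 66, 70, 73, 91, 95, 96]

Sorted: [1, 14, 66, 70, 73, 91, 95, 96]


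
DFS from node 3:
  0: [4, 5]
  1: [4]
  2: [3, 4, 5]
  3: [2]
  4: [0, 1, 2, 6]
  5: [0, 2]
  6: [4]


Visit 3, push [2]
Visit 2, push [5, 4]
Visit 4, push [6, 1, 0]
Visit 0, push [5]
Visit 5, push []
Visit 1, push []
Visit 6, push []

DFS order: [3, 2, 4, 0, 5, 1, 6]


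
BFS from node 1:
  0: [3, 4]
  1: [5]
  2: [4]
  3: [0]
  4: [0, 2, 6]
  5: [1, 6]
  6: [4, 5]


Visit 1, enqueue [5]
Visit 5, enqueue [6]
Visit 6, enqueue [4]
Visit 4, enqueue [0, 2]
Visit 0, enqueue [3]
Visit 2, enqueue []
Visit 3, enqueue []

BFS order: [1, 5, 6, 4, 0, 2, 3]


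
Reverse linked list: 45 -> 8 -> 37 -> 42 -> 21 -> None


Step 1: curr=45, set curr.next=prev(None) | reversed so far: 45
Step 2: curr=8, set curr.next=prev(45) | reversed so far: 8 -> 45
Step 3: curr=37, set curr.next=prev(8) | reversed so far: 37 -> 8 -> 45
Step 4: curr=42, set curr.next=prev(37) | reversed so far: 42 -> 37 -> 8 -> 45
Step 5: curr=21, set curr.next=prev(42) | reversed so far: 21 -> 42 -> 37 -> 8 -> 45

21 -> 42 -> 37 -> 8 -> 45 -> None


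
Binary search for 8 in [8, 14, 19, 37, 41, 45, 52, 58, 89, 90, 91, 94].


Step 1: lo=0, hi=11, mid=5, val=45
Step 2: lo=0, hi=4, mid=2, val=19
Step 3: lo=0, hi=1, mid=0, val=8

Found at index 0


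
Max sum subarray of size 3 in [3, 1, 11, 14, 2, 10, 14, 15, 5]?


[0:3]: 15
[1:4]: 26
[2:5]: 27
[3:6]: 26
[4:7]: 26
[5:8]: 39
[6:9]: 34

Max: 39 at [5:8]


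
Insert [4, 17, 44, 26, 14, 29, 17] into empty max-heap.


Insert 4: [4]
Insert 17: [17, 4]
Insert 44: [44, 4, 17]
Insert 26: [44, 26, 17, 4]
Insert 14: [44, 26, 17, 4, 14]
Insert 29: [44, 26, 29, 4, 14, 17]
Insert 17: [44, 26, 29, 4, 14, 17, 17]

Final heap: [44, 26, 29, 4, 14, 17, 17]


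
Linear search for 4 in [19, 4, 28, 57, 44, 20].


i=0: 19!=4
i=1: 4==4 found!

Found at 1, 2 comps


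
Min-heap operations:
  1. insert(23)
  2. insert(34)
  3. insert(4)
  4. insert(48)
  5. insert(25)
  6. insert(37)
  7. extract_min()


insert(23) -> [23]
insert(34) -> [23, 34]
insert(4) -> [4, 34, 23]
insert(48) -> [4, 34, 23, 48]
insert(25) -> [4, 25, 23, 48, 34]
insert(37) -> [4, 25, 23, 48, 34, 37]
extract_min()->4, [23, 25, 37, 48, 34]

Final heap: [23, 25, 37, 48, 34]


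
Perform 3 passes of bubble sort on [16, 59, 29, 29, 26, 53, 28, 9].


Initial: [16, 59, 29, 29, 26, 53, 28, 9]
Pass 1: [16, 29, 29, 26, 53, 28, 9, 59] (6 swaps)
Pass 2: [16, 29, 26, 29, 28, 9, 53, 59] (3 swaps)
Pass 3: [16, 26, 29, 28, 9, 29, 53, 59] (3 swaps)

After 3 passes: [16, 26, 29, 28, 9, 29, 53, 59]


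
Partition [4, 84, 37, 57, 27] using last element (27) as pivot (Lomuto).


Pivot: 27
  4 <= 27: advance i (no swap)
Place pivot at 1: [4, 27, 37, 57, 84]

Partitioned: [4, 27, 37, 57, 84]


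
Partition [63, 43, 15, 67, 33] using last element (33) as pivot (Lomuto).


Pivot: 33
  15 <= 33: swap -> [15, 43, 63, 67, 33]
Place pivot at 1: [15, 33, 63, 67, 43]

Partitioned: [15, 33, 63, 67, 43]


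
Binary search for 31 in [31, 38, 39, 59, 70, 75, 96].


Step 1: lo=0, hi=6, mid=3, val=59
Step 2: lo=0, hi=2, mid=1, val=38
Step 3: lo=0, hi=0, mid=0, val=31

Found at index 0


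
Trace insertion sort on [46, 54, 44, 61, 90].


Initial: [46, 54, 44, 61, 90]
Insert 54: [46, 54, 44, 61, 90]
Insert 44: [44, 46, 54, 61, 90]
Insert 61: [44, 46, 54, 61, 90]
Insert 90: [44, 46, 54, 61, 90]

Sorted: [44, 46, 54, 61, 90]


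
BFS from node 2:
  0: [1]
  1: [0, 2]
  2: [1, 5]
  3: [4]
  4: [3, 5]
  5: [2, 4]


Visit 2, enqueue [1, 5]
Visit 1, enqueue [0]
Visit 5, enqueue [4]
Visit 0, enqueue []
Visit 4, enqueue [3]
Visit 3, enqueue []

BFS order: [2, 1, 5, 0, 4, 3]


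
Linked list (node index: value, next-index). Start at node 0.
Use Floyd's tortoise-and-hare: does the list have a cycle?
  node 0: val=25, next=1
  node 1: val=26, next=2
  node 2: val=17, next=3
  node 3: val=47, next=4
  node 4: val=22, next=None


Floyd's tortoise (slow, +1) and hare (fast, +2):
  init: slow=0, fast=0
  step 1: slow=1, fast=2
  step 2: slow=2, fast=4
  step 3: fast -> None, no cycle

Cycle: no


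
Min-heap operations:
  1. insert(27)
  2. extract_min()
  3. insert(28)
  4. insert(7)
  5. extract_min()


insert(27) -> [27]
extract_min()->27, []
insert(28) -> [28]
insert(7) -> [7, 28]
extract_min()->7, [28]

Final heap: [28]


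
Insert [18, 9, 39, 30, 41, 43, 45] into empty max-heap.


Insert 18: [18]
Insert 9: [18, 9]
Insert 39: [39, 9, 18]
Insert 30: [39, 30, 18, 9]
Insert 41: [41, 39, 18, 9, 30]
Insert 43: [43, 39, 41, 9, 30, 18]
Insert 45: [45, 39, 43, 9, 30, 18, 41]

Final heap: [45, 39, 43, 9, 30, 18, 41]


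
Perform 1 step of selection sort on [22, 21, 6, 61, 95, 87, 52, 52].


Initial: [22, 21, 6, 61, 95, 87, 52, 52]
Step 1: min=6 at 2
  Swap: [6, 21, 22, 61, 95, 87, 52, 52]

After 1 step: [6, 21, 22, 61, 95, 87, 52, 52]


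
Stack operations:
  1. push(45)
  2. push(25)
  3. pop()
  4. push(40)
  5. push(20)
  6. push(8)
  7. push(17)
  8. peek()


push(45) -> [45]
push(25) -> [45, 25]
pop()->25, [45]
push(40) -> [45, 40]
push(20) -> [45, 40, 20]
push(8) -> [45, 40, 20, 8]
push(17) -> [45, 40, 20, 8, 17]
peek()->17

Final stack: [45, 40, 20, 8, 17]


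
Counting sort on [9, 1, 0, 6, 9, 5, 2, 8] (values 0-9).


Input: [9, 1, 0, 6, 9, 5, 2, 8]
Counts: [1, 1, 1, 0, 0, 1, 1, 0, 1, 2]

Sorted: [0, 1, 2, 5, 6, 8, 9, 9]


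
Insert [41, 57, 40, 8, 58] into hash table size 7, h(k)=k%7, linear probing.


Insert 41: h=6 -> slot 6
Insert 57: h=1 -> slot 1
Insert 40: h=5 -> slot 5
Insert 8: h=1, 1 probes -> slot 2
Insert 58: h=2, 1 probes -> slot 3

Table: [None, 57, 8, 58, None, 40, 41]


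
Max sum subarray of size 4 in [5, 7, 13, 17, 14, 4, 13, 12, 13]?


[0:4]: 42
[1:5]: 51
[2:6]: 48
[3:7]: 48
[4:8]: 43
[5:9]: 42

Max: 51 at [1:5]


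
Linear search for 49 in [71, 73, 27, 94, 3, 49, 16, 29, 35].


i=0: 71!=49
i=1: 73!=49
i=2: 27!=49
i=3: 94!=49
i=4: 3!=49
i=5: 49==49 found!

Found at 5, 6 comps


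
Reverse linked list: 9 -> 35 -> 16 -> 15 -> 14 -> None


Step 1: curr=9, set curr.next=prev(None) | reversed so far: 9
Step 2: curr=35, set curr.next=prev(9) | reversed so far: 35 -> 9
Step 3: curr=16, set curr.next=prev(35) | reversed so far: 16 -> 35 -> 9
Step 4: curr=15, set curr.next=prev(16) | reversed so far: 15 -> 16 -> 35 -> 9
Step 5: curr=14, set curr.next=prev(15) | reversed so far: 14 -> 15 -> 16 -> 35 -> 9

14 -> 15 -> 16 -> 35 -> 9 -> None


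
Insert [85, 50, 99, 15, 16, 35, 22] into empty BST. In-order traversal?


Insert 85: root
Insert 50: L from 85
Insert 99: R from 85
Insert 15: L from 85 -> L from 50
Insert 16: L from 85 -> L from 50 -> R from 15
Insert 35: L from 85 -> L from 50 -> R from 15 -> R from 16
Insert 22: L from 85 -> L from 50 -> R from 15 -> R from 16 -> L from 35

In-order: [15, 16, 22, 35, 50, 85, 99]


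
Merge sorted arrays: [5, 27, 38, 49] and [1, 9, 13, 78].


Take 1 from B
Take 5 from A
Take 9 from B
Take 13 from B
Take 27 from A
Take 38 from A
Take 49 from A

Merged: [1, 5, 9, 13, 27, 38, 49, 78]


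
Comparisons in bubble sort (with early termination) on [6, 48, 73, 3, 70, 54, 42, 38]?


Algorithm: bubble sort (with early termination)
Input: [6, 48, 73, 3, 70, 54, 42, 38]
Sorted: [3, 6, 38, 42, 48, 54, 70, 73]

27


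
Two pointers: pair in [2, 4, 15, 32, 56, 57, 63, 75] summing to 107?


lo=0(2)+hi=7(75)=77
lo=1(4)+hi=7(75)=79
lo=2(15)+hi=7(75)=90
lo=3(32)+hi=7(75)=107

Yes: 32+75=107


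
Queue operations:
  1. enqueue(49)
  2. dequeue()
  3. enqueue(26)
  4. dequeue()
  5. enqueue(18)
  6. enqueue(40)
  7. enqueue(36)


enqueue(49) -> [49]
dequeue()->49, []
enqueue(26) -> [26]
dequeue()->26, []
enqueue(18) -> [18]
enqueue(40) -> [18, 40]
enqueue(36) -> [18, 40, 36]

Final queue: [18, 40, 36]


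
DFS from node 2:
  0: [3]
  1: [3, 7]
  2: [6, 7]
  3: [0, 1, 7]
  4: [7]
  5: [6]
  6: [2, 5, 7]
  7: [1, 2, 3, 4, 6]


Visit 2, push [7, 6]
Visit 6, push [7, 5]
Visit 5, push []
Visit 7, push [4, 3, 1]
Visit 1, push [3]
Visit 3, push [0]
Visit 0, push []
Visit 4, push []

DFS order: [2, 6, 5, 7, 1, 3, 0, 4]


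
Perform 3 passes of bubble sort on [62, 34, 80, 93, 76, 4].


Initial: [62, 34, 80, 93, 76, 4]
Pass 1: [34, 62, 80, 76, 4, 93] (3 swaps)
Pass 2: [34, 62, 76, 4, 80, 93] (2 swaps)
Pass 3: [34, 62, 4, 76, 80, 93] (1 swaps)

After 3 passes: [34, 62, 4, 76, 80, 93]


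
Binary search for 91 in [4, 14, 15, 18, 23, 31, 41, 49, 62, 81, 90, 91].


Step 1: lo=0, hi=11, mid=5, val=31
Step 2: lo=6, hi=11, mid=8, val=62
Step 3: lo=9, hi=11, mid=10, val=90
Step 4: lo=11, hi=11, mid=11, val=91

Found at index 11


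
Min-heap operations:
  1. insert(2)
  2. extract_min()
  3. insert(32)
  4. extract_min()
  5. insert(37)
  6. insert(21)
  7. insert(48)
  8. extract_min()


insert(2) -> [2]
extract_min()->2, []
insert(32) -> [32]
extract_min()->32, []
insert(37) -> [37]
insert(21) -> [21, 37]
insert(48) -> [21, 37, 48]
extract_min()->21, [37, 48]

Final heap: [37, 48]


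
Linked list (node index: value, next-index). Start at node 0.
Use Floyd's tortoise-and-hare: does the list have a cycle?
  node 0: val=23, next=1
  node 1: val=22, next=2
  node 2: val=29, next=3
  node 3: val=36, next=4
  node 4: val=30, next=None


Floyd's tortoise (slow, +1) and hare (fast, +2):
  init: slow=0, fast=0
  step 1: slow=1, fast=2
  step 2: slow=2, fast=4
  step 3: fast -> None, no cycle

Cycle: no


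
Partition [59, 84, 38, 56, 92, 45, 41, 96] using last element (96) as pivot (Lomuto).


Pivot: 96
  59 <= 96: advance i (no swap)
  84 <= 96: advance i (no swap)
  38 <= 96: advance i (no swap)
  56 <= 96: advance i (no swap)
  92 <= 96: advance i (no swap)
  45 <= 96: advance i (no swap)
  41 <= 96: advance i (no swap)
Place pivot at 7: [59, 84, 38, 56, 92, 45, 41, 96]

Partitioned: [59, 84, 38, 56, 92, 45, 41, 96]


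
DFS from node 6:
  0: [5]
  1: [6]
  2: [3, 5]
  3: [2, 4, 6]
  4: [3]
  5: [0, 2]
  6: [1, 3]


Visit 6, push [3, 1]
Visit 1, push []
Visit 3, push [4, 2]
Visit 2, push [5]
Visit 5, push [0]
Visit 0, push []
Visit 4, push []

DFS order: [6, 1, 3, 2, 5, 0, 4]


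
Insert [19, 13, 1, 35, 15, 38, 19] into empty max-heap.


Insert 19: [19]
Insert 13: [19, 13]
Insert 1: [19, 13, 1]
Insert 35: [35, 19, 1, 13]
Insert 15: [35, 19, 1, 13, 15]
Insert 38: [38, 19, 35, 13, 15, 1]
Insert 19: [38, 19, 35, 13, 15, 1, 19]

Final heap: [38, 19, 35, 13, 15, 1, 19]


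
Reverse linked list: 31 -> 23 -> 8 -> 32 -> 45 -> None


Step 1: curr=31, set curr.next=prev(None) | reversed so far: 31
Step 2: curr=23, set curr.next=prev(31) | reversed so far: 23 -> 31
Step 3: curr=8, set curr.next=prev(23) | reversed so far: 8 -> 23 -> 31
Step 4: curr=32, set curr.next=prev(8) | reversed so far: 32 -> 8 -> 23 -> 31
Step 5: curr=45, set curr.next=prev(32) | reversed so far: 45 -> 32 -> 8 -> 23 -> 31

45 -> 32 -> 8 -> 23 -> 31 -> None


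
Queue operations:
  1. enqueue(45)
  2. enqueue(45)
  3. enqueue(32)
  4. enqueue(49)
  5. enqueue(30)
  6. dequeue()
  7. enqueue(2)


enqueue(45) -> [45]
enqueue(45) -> [45, 45]
enqueue(32) -> [45, 45, 32]
enqueue(49) -> [45, 45, 32, 49]
enqueue(30) -> [45, 45, 32, 49, 30]
dequeue()->45, [45, 32, 49, 30]
enqueue(2) -> [45, 32, 49, 30, 2]

Final queue: [45, 32, 49, 30, 2]


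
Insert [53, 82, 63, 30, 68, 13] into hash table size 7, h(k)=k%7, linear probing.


Insert 53: h=4 -> slot 4
Insert 82: h=5 -> slot 5
Insert 63: h=0 -> slot 0
Insert 30: h=2 -> slot 2
Insert 68: h=5, 1 probes -> slot 6
Insert 13: h=6, 2 probes -> slot 1

Table: [63, 13, 30, None, 53, 82, 68]


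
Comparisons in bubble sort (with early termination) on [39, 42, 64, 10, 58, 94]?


Algorithm: bubble sort (with early termination)
Input: [39, 42, 64, 10, 58, 94]
Sorted: [10, 39, 42, 58, 64, 94]

14


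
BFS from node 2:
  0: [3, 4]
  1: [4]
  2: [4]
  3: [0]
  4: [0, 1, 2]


Visit 2, enqueue [4]
Visit 4, enqueue [0, 1]
Visit 0, enqueue [3]
Visit 1, enqueue []
Visit 3, enqueue []

BFS order: [2, 4, 0, 1, 3]


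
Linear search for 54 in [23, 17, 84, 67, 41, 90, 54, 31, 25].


i=0: 23!=54
i=1: 17!=54
i=2: 84!=54
i=3: 67!=54
i=4: 41!=54
i=5: 90!=54
i=6: 54==54 found!

Found at 6, 7 comps


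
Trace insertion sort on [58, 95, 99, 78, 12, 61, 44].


Initial: [58, 95, 99, 78, 12, 61, 44]
Insert 95: [58, 95, 99, 78, 12, 61, 44]
Insert 99: [58, 95, 99, 78, 12, 61, 44]
Insert 78: [58, 78, 95, 99, 12, 61, 44]
Insert 12: [12, 58, 78, 95, 99, 61, 44]
Insert 61: [12, 58, 61, 78, 95, 99, 44]
Insert 44: [12, 44, 58, 61, 78, 95, 99]

Sorted: [12, 44, 58, 61, 78, 95, 99]


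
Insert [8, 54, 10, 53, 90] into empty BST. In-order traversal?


Insert 8: root
Insert 54: R from 8
Insert 10: R from 8 -> L from 54
Insert 53: R from 8 -> L from 54 -> R from 10
Insert 90: R from 8 -> R from 54

In-order: [8, 10, 53, 54, 90]


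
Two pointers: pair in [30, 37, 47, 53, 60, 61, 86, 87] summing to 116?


lo=0(30)+hi=7(87)=117
lo=0(30)+hi=6(86)=116

Yes: 30+86=116


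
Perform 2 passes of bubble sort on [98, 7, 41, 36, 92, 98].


Initial: [98, 7, 41, 36, 92, 98]
Pass 1: [7, 41, 36, 92, 98, 98] (4 swaps)
Pass 2: [7, 36, 41, 92, 98, 98] (1 swaps)

After 2 passes: [7, 36, 41, 92, 98, 98]


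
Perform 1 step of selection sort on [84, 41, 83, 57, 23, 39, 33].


Initial: [84, 41, 83, 57, 23, 39, 33]
Step 1: min=23 at 4
  Swap: [23, 41, 83, 57, 84, 39, 33]

After 1 step: [23, 41, 83, 57, 84, 39, 33]


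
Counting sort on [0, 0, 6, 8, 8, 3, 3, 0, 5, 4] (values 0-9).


Input: [0, 0, 6, 8, 8, 3, 3, 0, 5, 4]
Counts: [3, 0, 0, 2, 1, 1, 1, 0, 2, 0]

Sorted: [0, 0, 0, 3, 3, 4, 5, 6, 8, 8]


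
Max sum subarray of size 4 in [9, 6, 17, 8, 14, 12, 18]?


[0:4]: 40
[1:5]: 45
[2:6]: 51
[3:7]: 52

Max: 52 at [3:7]


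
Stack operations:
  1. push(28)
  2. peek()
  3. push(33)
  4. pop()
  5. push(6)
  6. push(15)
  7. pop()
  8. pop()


push(28) -> [28]
peek()->28
push(33) -> [28, 33]
pop()->33, [28]
push(6) -> [28, 6]
push(15) -> [28, 6, 15]
pop()->15, [28, 6]
pop()->6, [28]

Final stack: [28]


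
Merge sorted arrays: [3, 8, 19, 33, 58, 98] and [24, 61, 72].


Take 3 from A
Take 8 from A
Take 19 from A
Take 24 from B
Take 33 from A
Take 58 from A
Take 61 from B
Take 72 from B

Merged: [3, 8, 19, 24, 33, 58, 61, 72, 98]


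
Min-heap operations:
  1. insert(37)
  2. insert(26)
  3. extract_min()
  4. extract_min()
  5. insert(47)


insert(37) -> [37]
insert(26) -> [26, 37]
extract_min()->26, [37]
extract_min()->37, []
insert(47) -> [47]

Final heap: [47]


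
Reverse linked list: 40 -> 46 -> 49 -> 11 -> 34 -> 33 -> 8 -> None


Step 1: curr=40, set curr.next=prev(None) | reversed so far: 40
Step 2: curr=46, set curr.next=prev(40) | reversed so far: 46 -> 40
Step 3: curr=49, set curr.next=prev(46) | reversed so far: 49 -> 46 -> 40
Step 4: curr=11, set curr.next=prev(49) | reversed so far: 11 -> 49 -> 46 -> 40
Step 5: curr=34, set curr.next=prev(11) | reversed so far: 34 -> 11 -> 49 -> 46 -> 40
Step 6: curr=33, set curr.next=prev(34) | reversed so far: 33 -> 34 -> 11 -> 49 -> 46 -> 40
Step 7: curr=8, set curr.next=prev(33) | reversed so far: 8 -> 33 -> 34 -> 11 -> 49 -> 46 -> 40

8 -> 33 -> 34 -> 11 -> 49 -> 46 -> 40 -> None


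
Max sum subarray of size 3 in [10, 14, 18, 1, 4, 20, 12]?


[0:3]: 42
[1:4]: 33
[2:5]: 23
[3:6]: 25
[4:7]: 36

Max: 42 at [0:3]


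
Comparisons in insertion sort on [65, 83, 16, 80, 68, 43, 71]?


Algorithm: insertion sort
Input: [65, 83, 16, 80, 68, 43, 71]
Sorted: [16, 43, 65, 68, 71, 80, 83]

16


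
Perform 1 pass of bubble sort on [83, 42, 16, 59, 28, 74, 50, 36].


Initial: [83, 42, 16, 59, 28, 74, 50, 36]
Pass 1: [42, 16, 59, 28, 74, 50, 36, 83] (7 swaps)

After 1 pass: [42, 16, 59, 28, 74, 50, 36, 83]


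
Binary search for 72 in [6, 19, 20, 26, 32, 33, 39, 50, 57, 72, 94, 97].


Step 1: lo=0, hi=11, mid=5, val=33
Step 2: lo=6, hi=11, mid=8, val=57
Step 3: lo=9, hi=11, mid=10, val=94
Step 4: lo=9, hi=9, mid=9, val=72

Found at index 9


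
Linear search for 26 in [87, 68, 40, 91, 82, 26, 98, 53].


i=0: 87!=26
i=1: 68!=26
i=2: 40!=26
i=3: 91!=26
i=4: 82!=26
i=5: 26==26 found!

Found at 5, 6 comps


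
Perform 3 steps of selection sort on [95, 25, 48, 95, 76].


Initial: [95, 25, 48, 95, 76]
Step 1: min=25 at 1
  Swap: [25, 95, 48, 95, 76]
Step 2: min=48 at 2
  Swap: [25, 48, 95, 95, 76]
Step 3: min=76 at 4
  Swap: [25, 48, 76, 95, 95]

After 3 steps: [25, 48, 76, 95, 95]


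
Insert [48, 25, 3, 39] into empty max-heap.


Insert 48: [48]
Insert 25: [48, 25]
Insert 3: [48, 25, 3]
Insert 39: [48, 39, 3, 25]

Final heap: [48, 39, 3, 25]


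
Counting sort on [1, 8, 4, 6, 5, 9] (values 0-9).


Input: [1, 8, 4, 6, 5, 9]
Counts: [0, 1, 0, 0, 1, 1, 1, 0, 1, 1]

Sorted: [1, 4, 5, 6, 8, 9]


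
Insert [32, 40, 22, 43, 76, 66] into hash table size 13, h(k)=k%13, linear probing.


Insert 32: h=6 -> slot 6
Insert 40: h=1 -> slot 1
Insert 22: h=9 -> slot 9
Insert 43: h=4 -> slot 4
Insert 76: h=11 -> slot 11
Insert 66: h=1, 1 probes -> slot 2

Table: [None, 40, 66, None, 43, None, 32, None, None, 22, None, 76, None]


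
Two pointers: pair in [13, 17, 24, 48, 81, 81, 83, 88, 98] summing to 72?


lo=0(13)+hi=8(98)=111
lo=0(13)+hi=7(88)=101
lo=0(13)+hi=6(83)=96
lo=0(13)+hi=5(81)=94
lo=0(13)+hi=4(81)=94
lo=0(13)+hi=3(48)=61
lo=1(17)+hi=3(48)=65
lo=2(24)+hi=3(48)=72

Yes: 24+48=72


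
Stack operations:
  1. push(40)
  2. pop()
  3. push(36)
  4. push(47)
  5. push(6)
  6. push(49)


push(40) -> [40]
pop()->40, []
push(36) -> [36]
push(47) -> [36, 47]
push(6) -> [36, 47, 6]
push(49) -> [36, 47, 6, 49]

Final stack: [36, 47, 6, 49]


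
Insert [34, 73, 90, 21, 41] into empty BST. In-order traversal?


Insert 34: root
Insert 73: R from 34
Insert 90: R from 34 -> R from 73
Insert 21: L from 34
Insert 41: R from 34 -> L from 73

In-order: [21, 34, 41, 73, 90]


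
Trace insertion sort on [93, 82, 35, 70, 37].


Initial: [93, 82, 35, 70, 37]
Insert 82: [82, 93, 35, 70, 37]
Insert 35: [35, 82, 93, 70, 37]
Insert 70: [35, 70, 82, 93, 37]
Insert 37: [35, 37, 70, 82, 93]

Sorted: [35, 37, 70, 82, 93]


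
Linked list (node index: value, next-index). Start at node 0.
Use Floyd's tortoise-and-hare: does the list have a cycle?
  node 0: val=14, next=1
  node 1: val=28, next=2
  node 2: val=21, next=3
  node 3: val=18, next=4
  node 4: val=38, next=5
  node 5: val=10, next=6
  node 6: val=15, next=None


Floyd's tortoise (slow, +1) and hare (fast, +2):
  init: slow=0, fast=0
  step 1: slow=1, fast=2
  step 2: slow=2, fast=4
  step 3: slow=3, fast=6
  step 4: fast -> None, no cycle

Cycle: no


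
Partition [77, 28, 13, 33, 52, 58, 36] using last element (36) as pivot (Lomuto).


Pivot: 36
  28 <= 36: swap -> [28, 77, 13, 33, 52, 58, 36]
  13 <= 36: swap -> [28, 13, 77, 33, 52, 58, 36]
  33 <= 36: swap -> [28, 13, 33, 77, 52, 58, 36]
Place pivot at 3: [28, 13, 33, 36, 52, 58, 77]

Partitioned: [28, 13, 33, 36, 52, 58, 77]


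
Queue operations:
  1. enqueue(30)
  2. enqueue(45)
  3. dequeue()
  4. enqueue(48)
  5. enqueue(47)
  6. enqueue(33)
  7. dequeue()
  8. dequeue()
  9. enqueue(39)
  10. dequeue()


enqueue(30) -> [30]
enqueue(45) -> [30, 45]
dequeue()->30, [45]
enqueue(48) -> [45, 48]
enqueue(47) -> [45, 48, 47]
enqueue(33) -> [45, 48, 47, 33]
dequeue()->45, [48, 47, 33]
dequeue()->48, [47, 33]
enqueue(39) -> [47, 33, 39]
dequeue()->47, [33, 39]

Final queue: [33, 39]


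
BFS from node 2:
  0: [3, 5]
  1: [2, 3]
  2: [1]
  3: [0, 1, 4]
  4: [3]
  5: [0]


Visit 2, enqueue [1]
Visit 1, enqueue [3]
Visit 3, enqueue [0, 4]
Visit 0, enqueue [5]
Visit 4, enqueue []
Visit 5, enqueue []

BFS order: [2, 1, 3, 0, 4, 5]


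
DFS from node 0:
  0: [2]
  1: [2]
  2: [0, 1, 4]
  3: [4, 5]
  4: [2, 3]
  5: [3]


Visit 0, push [2]
Visit 2, push [4, 1]
Visit 1, push []
Visit 4, push [3]
Visit 3, push [5]
Visit 5, push []

DFS order: [0, 2, 1, 4, 3, 5]


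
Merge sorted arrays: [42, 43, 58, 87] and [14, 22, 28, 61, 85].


Take 14 from B
Take 22 from B
Take 28 from B
Take 42 from A
Take 43 from A
Take 58 from A
Take 61 from B
Take 85 from B

Merged: [14, 22, 28, 42, 43, 58, 61, 85, 87]


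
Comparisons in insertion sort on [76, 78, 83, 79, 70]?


Algorithm: insertion sort
Input: [76, 78, 83, 79, 70]
Sorted: [70, 76, 78, 79, 83]

8


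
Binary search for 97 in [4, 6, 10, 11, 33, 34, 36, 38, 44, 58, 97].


Step 1: lo=0, hi=10, mid=5, val=34
Step 2: lo=6, hi=10, mid=8, val=44
Step 3: lo=9, hi=10, mid=9, val=58
Step 4: lo=10, hi=10, mid=10, val=97

Found at index 10


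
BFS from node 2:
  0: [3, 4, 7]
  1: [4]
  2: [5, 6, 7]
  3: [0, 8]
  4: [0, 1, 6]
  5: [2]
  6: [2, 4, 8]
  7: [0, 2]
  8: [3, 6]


Visit 2, enqueue [5, 6, 7]
Visit 5, enqueue []
Visit 6, enqueue [4, 8]
Visit 7, enqueue [0]
Visit 4, enqueue [1]
Visit 8, enqueue [3]
Visit 0, enqueue []
Visit 1, enqueue []
Visit 3, enqueue []

BFS order: [2, 5, 6, 7, 4, 8, 0, 1, 3]


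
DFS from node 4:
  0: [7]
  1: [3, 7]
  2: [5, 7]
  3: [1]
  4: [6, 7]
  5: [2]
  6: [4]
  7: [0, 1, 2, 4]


Visit 4, push [7, 6]
Visit 6, push []
Visit 7, push [2, 1, 0]
Visit 0, push []
Visit 1, push [3]
Visit 3, push []
Visit 2, push [5]
Visit 5, push []

DFS order: [4, 6, 7, 0, 1, 3, 2, 5]


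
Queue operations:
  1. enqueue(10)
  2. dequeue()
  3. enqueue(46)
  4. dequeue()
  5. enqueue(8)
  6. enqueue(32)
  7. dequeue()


enqueue(10) -> [10]
dequeue()->10, []
enqueue(46) -> [46]
dequeue()->46, []
enqueue(8) -> [8]
enqueue(32) -> [8, 32]
dequeue()->8, [32]

Final queue: [32]


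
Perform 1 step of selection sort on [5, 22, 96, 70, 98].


Initial: [5, 22, 96, 70, 98]
Step 1: min=5 at 0
  Swap: [5, 22, 96, 70, 98]

After 1 step: [5, 22, 96, 70, 98]


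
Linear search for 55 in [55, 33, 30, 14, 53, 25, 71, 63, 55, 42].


i=0: 55==55 found!

Found at 0, 1 comps


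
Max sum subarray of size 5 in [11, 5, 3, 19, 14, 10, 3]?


[0:5]: 52
[1:6]: 51
[2:7]: 49

Max: 52 at [0:5]


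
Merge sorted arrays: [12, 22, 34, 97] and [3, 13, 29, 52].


Take 3 from B
Take 12 from A
Take 13 from B
Take 22 from A
Take 29 from B
Take 34 from A
Take 52 from B

Merged: [3, 12, 13, 22, 29, 34, 52, 97]


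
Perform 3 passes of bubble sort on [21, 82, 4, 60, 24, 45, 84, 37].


Initial: [21, 82, 4, 60, 24, 45, 84, 37]
Pass 1: [21, 4, 60, 24, 45, 82, 37, 84] (5 swaps)
Pass 2: [4, 21, 24, 45, 60, 37, 82, 84] (4 swaps)
Pass 3: [4, 21, 24, 45, 37, 60, 82, 84] (1 swaps)

After 3 passes: [4, 21, 24, 45, 37, 60, 82, 84]


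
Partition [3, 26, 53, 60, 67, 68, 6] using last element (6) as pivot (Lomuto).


Pivot: 6
  3 <= 6: advance i (no swap)
Place pivot at 1: [3, 6, 53, 60, 67, 68, 26]

Partitioned: [3, 6, 53, 60, 67, 68, 26]


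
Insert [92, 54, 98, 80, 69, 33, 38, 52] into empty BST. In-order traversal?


Insert 92: root
Insert 54: L from 92
Insert 98: R from 92
Insert 80: L from 92 -> R from 54
Insert 69: L from 92 -> R from 54 -> L from 80
Insert 33: L from 92 -> L from 54
Insert 38: L from 92 -> L from 54 -> R from 33
Insert 52: L from 92 -> L from 54 -> R from 33 -> R from 38

In-order: [33, 38, 52, 54, 69, 80, 92, 98]


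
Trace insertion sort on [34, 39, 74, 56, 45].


Initial: [34, 39, 74, 56, 45]
Insert 39: [34, 39, 74, 56, 45]
Insert 74: [34, 39, 74, 56, 45]
Insert 56: [34, 39, 56, 74, 45]
Insert 45: [34, 39, 45, 56, 74]

Sorted: [34, 39, 45, 56, 74]


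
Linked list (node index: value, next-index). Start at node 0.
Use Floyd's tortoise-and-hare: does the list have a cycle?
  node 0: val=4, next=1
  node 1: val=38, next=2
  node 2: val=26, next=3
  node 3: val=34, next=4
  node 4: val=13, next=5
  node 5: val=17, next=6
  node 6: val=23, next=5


Floyd's tortoise (slow, +1) and hare (fast, +2):
  init: slow=0, fast=0
  step 1: slow=1, fast=2
  step 2: slow=2, fast=4
  step 3: slow=3, fast=6
  step 4: slow=4, fast=6
  step 5: slow=5, fast=6
  step 6: slow=6, fast=6
  slow == fast at node 6: cycle detected

Cycle: yes


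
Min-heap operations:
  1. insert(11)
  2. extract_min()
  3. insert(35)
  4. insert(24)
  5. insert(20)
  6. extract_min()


insert(11) -> [11]
extract_min()->11, []
insert(35) -> [35]
insert(24) -> [24, 35]
insert(20) -> [20, 35, 24]
extract_min()->20, [24, 35]

Final heap: [24, 35]


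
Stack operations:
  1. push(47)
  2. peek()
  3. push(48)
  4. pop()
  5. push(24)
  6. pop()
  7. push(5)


push(47) -> [47]
peek()->47
push(48) -> [47, 48]
pop()->48, [47]
push(24) -> [47, 24]
pop()->24, [47]
push(5) -> [47, 5]

Final stack: [47, 5]


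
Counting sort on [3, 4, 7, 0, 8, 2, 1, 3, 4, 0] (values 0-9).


Input: [3, 4, 7, 0, 8, 2, 1, 3, 4, 0]
Counts: [2, 1, 1, 2, 2, 0, 0, 1, 1, 0]

Sorted: [0, 0, 1, 2, 3, 3, 4, 4, 7, 8]


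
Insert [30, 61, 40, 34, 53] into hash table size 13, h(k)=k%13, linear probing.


Insert 30: h=4 -> slot 4
Insert 61: h=9 -> slot 9
Insert 40: h=1 -> slot 1
Insert 34: h=8 -> slot 8
Insert 53: h=1, 1 probes -> slot 2

Table: [None, 40, 53, None, 30, None, None, None, 34, 61, None, None, None]


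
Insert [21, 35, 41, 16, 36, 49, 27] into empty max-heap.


Insert 21: [21]
Insert 35: [35, 21]
Insert 41: [41, 21, 35]
Insert 16: [41, 21, 35, 16]
Insert 36: [41, 36, 35, 16, 21]
Insert 49: [49, 36, 41, 16, 21, 35]
Insert 27: [49, 36, 41, 16, 21, 35, 27]

Final heap: [49, 36, 41, 16, 21, 35, 27]


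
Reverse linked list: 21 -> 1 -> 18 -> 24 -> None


Step 1: curr=21, set curr.next=prev(None) | reversed so far: 21
Step 2: curr=1, set curr.next=prev(21) | reversed so far: 1 -> 21
Step 3: curr=18, set curr.next=prev(1) | reversed so far: 18 -> 1 -> 21
Step 4: curr=24, set curr.next=prev(18) | reversed so far: 24 -> 18 -> 1 -> 21

24 -> 18 -> 1 -> 21 -> None


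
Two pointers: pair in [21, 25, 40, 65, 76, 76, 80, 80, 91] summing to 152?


lo=0(21)+hi=8(91)=112
lo=1(25)+hi=8(91)=116
lo=2(40)+hi=8(91)=131
lo=3(65)+hi=8(91)=156
lo=3(65)+hi=7(80)=145
lo=4(76)+hi=7(80)=156
lo=4(76)+hi=6(80)=156
lo=4(76)+hi=5(76)=152

Yes: 76+76=152


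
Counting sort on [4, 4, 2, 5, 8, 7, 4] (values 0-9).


Input: [4, 4, 2, 5, 8, 7, 4]
Counts: [0, 0, 1, 0, 3, 1, 0, 1, 1, 0]

Sorted: [2, 4, 4, 4, 5, 7, 8]


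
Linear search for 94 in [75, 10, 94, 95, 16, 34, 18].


i=0: 75!=94
i=1: 10!=94
i=2: 94==94 found!

Found at 2, 3 comps


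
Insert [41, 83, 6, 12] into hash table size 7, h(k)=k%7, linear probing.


Insert 41: h=6 -> slot 6
Insert 83: h=6, 1 probes -> slot 0
Insert 6: h=6, 2 probes -> slot 1
Insert 12: h=5 -> slot 5

Table: [83, 6, None, None, None, 12, 41]


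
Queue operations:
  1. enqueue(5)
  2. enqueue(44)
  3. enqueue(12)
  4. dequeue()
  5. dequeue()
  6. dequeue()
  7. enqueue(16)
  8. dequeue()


enqueue(5) -> [5]
enqueue(44) -> [5, 44]
enqueue(12) -> [5, 44, 12]
dequeue()->5, [44, 12]
dequeue()->44, [12]
dequeue()->12, []
enqueue(16) -> [16]
dequeue()->16, []

Final queue: []


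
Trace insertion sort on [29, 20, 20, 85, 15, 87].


Initial: [29, 20, 20, 85, 15, 87]
Insert 20: [20, 29, 20, 85, 15, 87]
Insert 20: [20, 20, 29, 85, 15, 87]
Insert 85: [20, 20, 29, 85, 15, 87]
Insert 15: [15, 20, 20, 29, 85, 87]
Insert 87: [15, 20, 20, 29, 85, 87]

Sorted: [15, 20, 20, 29, 85, 87]


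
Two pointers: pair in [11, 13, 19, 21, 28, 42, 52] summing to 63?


lo=0(11)+hi=6(52)=63

Yes: 11+52=63


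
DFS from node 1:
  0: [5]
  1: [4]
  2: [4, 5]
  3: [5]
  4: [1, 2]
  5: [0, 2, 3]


Visit 1, push [4]
Visit 4, push [2]
Visit 2, push [5]
Visit 5, push [3, 0]
Visit 0, push []
Visit 3, push []

DFS order: [1, 4, 2, 5, 0, 3]


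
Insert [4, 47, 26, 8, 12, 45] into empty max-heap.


Insert 4: [4]
Insert 47: [47, 4]
Insert 26: [47, 4, 26]
Insert 8: [47, 8, 26, 4]
Insert 12: [47, 12, 26, 4, 8]
Insert 45: [47, 12, 45, 4, 8, 26]

Final heap: [47, 12, 45, 4, 8, 26]


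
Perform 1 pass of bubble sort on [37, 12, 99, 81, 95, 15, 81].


Initial: [37, 12, 99, 81, 95, 15, 81]
Pass 1: [12, 37, 81, 95, 15, 81, 99] (5 swaps)

After 1 pass: [12, 37, 81, 95, 15, 81, 99]


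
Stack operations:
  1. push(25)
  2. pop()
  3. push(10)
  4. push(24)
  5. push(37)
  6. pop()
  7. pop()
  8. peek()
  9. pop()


push(25) -> [25]
pop()->25, []
push(10) -> [10]
push(24) -> [10, 24]
push(37) -> [10, 24, 37]
pop()->37, [10, 24]
pop()->24, [10]
peek()->10
pop()->10, []

Final stack: []


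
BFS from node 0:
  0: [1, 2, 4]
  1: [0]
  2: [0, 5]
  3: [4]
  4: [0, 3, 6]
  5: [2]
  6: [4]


Visit 0, enqueue [1, 2, 4]
Visit 1, enqueue []
Visit 2, enqueue [5]
Visit 4, enqueue [3, 6]
Visit 5, enqueue []
Visit 3, enqueue []
Visit 6, enqueue []

BFS order: [0, 1, 2, 4, 5, 3, 6]


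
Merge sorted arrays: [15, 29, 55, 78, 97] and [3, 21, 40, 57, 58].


Take 3 from B
Take 15 from A
Take 21 from B
Take 29 from A
Take 40 from B
Take 55 from A
Take 57 from B
Take 58 from B

Merged: [3, 15, 21, 29, 40, 55, 57, 58, 78, 97]


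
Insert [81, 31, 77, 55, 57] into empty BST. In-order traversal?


Insert 81: root
Insert 31: L from 81
Insert 77: L from 81 -> R from 31
Insert 55: L from 81 -> R from 31 -> L from 77
Insert 57: L from 81 -> R from 31 -> L from 77 -> R from 55

In-order: [31, 55, 57, 77, 81]


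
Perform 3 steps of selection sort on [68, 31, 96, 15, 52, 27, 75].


Initial: [68, 31, 96, 15, 52, 27, 75]
Step 1: min=15 at 3
  Swap: [15, 31, 96, 68, 52, 27, 75]
Step 2: min=27 at 5
  Swap: [15, 27, 96, 68, 52, 31, 75]
Step 3: min=31 at 5
  Swap: [15, 27, 31, 68, 52, 96, 75]

After 3 steps: [15, 27, 31, 68, 52, 96, 75]


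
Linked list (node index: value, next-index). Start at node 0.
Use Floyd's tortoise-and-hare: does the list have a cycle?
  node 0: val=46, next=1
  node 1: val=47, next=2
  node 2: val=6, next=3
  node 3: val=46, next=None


Floyd's tortoise (slow, +1) and hare (fast, +2):
  init: slow=0, fast=0
  step 1: slow=1, fast=2
  step 2: fast 2->3->None, no cycle

Cycle: no


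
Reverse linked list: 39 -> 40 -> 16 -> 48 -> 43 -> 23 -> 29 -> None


Step 1: curr=39, set curr.next=prev(None) | reversed so far: 39
Step 2: curr=40, set curr.next=prev(39) | reversed so far: 40 -> 39
Step 3: curr=16, set curr.next=prev(40) | reversed so far: 16 -> 40 -> 39
Step 4: curr=48, set curr.next=prev(16) | reversed so far: 48 -> 16 -> 40 -> 39
Step 5: curr=43, set curr.next=prev(48) | reversed so far: 43 -> 48 -> 16 -> 40 -> 39
Step 6: curr=23, set curr.next=prev(43) | reversed so far: 23 -> 43 -> 48 -> 16 -> 40 -> 39
Step 7: curr=29, set curr.next=prev(23) | reversed so far: 29 -> 23 -> 43 -> 48 -> 16 -> 40 -> 39

29 -> 23 -> 43 -> 48 -> 16 -> 40 -> 39 -> None


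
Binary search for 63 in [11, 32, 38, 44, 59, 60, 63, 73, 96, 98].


Step 1: lo=0, hi=9, mid=4, val=59
Step 2: lo=5, hi=9, mid=7, val=73
Step 3: lo=5, hi=6, mid=5, val=60
Step 4: lo=6, hi=6, mid=6, val=63

Found at index 6


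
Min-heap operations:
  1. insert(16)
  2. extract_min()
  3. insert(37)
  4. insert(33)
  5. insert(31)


insert(16) -> [16]
extract_min()->16, []
insert(37) -> [37]
insert(33) -> [33, 37]
insert(31) -> [31, 37, 33]

Final heap: [31, 37, 33]


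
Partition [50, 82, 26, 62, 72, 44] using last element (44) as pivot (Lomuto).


Pivot: 44
  26 <= 44: swap -> [26, 82, 50, 62, 72, 44]
Place pivot at 1: [26, 44, 50, 62, 72, 82]

Partitioned: [26, 44, 50, 62, 72, 82]


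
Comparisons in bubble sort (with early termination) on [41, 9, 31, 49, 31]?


Algorithm: bubble sort (with early termination)
Input: [41, 9, 31, 49, 31]
Sorted: [9, 31, 31, 41, 49]

9


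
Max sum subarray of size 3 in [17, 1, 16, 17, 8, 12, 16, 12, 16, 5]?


[0:3]: 34
[1:4]: 34
[2:5]: 41
[3:6]: 37
[4:7]: 36
[5:8]: 40
[6:9]: 44
[7:10]: 33

Max: 44 at [6:9]


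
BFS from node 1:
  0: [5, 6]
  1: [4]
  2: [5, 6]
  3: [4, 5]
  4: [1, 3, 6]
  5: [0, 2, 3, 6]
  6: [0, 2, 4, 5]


Visit 1, enqueue [4]
Visit 4, enqueue [3, 6]
Visit 3, enqueue [5]
Visit 6, enqueue [0, 2]
Visit 5, enqueue []
Visit 0, enqueue []
Visit 2, enqueue []

BFS order: [1, 4, 3, 6, 5, 0, 2]


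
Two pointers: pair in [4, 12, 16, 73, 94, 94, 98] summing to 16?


lo=0(4)+hi=6(98)=102
lo=0(4)+hi=5(94)=98
lo=0(4)+hi=4(94)=98
lo=0(4)+hi=3(73)=77
lo=0(4)+hi=2(16)=20
lo=0(4)+hi=1(12)=16

Yes: 4+12=16


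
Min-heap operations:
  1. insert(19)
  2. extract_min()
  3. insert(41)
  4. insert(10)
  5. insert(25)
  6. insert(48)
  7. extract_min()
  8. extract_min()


insert(19) -> [19]
extract_min()->19, []
insert(41) -> [41]
insert(10) -> [10, 41]
insert(25) -> [10, 41, 25]
insert(48) -> [10, 41, 25, 48]
extract_min()->10, [25, 41, 48]
extract_min()->25, [41, 48]

Final heap: [41, 48]


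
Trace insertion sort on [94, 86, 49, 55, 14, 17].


Initial: [94, 86, 49, 55, 14, 17]
Insert 86: [86, 94, 49, 55, 14, 17]
Insert 49: [49, 86, 94, 55, 14, 17]
Insert 55: [49, 55, 86, 94, 14, 17]
Insert 14: [14, 49, 55, 86, 94, 17]
Insert 17: [14, 17, 49, 55, 86, 94]

Sorted: [14, 17, 49, 55, 86, 94]


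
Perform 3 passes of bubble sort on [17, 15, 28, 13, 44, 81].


Initial: [17, 15, 28, 13, 44, 81]
Pass 1: [15, 17, 13, 28, 44, 81] (2 swaps)
Pass 2: [15, 13, 17, 28, 44, 81] (1 swaps)
Pass 3: [13, 15, 17, 28, 44, 81] (1 swaps)

After 3 passes: [13, 15, 17, 28, 44, 81]


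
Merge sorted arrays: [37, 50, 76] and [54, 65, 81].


Take 37 from A
Take 50 from A
Take 54 from B
Take 65 from B
Take 76 from A

Merged: [37, 50, 54, 65, 76, 81]


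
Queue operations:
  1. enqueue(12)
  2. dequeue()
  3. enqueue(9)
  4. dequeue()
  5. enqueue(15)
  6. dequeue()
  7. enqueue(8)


enqueue(12) -> [12]
dequeue()->12, []
enqueue(9) -> [9]
dequeue()->9, []
enqueue(15) -> [15]
dequeue()->15, []
enqueue(8) -> [8]

Final queue: [8]


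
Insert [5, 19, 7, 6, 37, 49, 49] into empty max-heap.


Insert 5: [5]
Insert 19: [19, 5]
Insert 7: [19, 5, 7]
Insert 6: [19, 6, 7, 5]
Insert 37: [37, 19, 7, 5, 6]
Insert 49: [49, 19, 37, 5, 6, 7]
Insert 49: [49, 19, 49, 5, 6, 7, 37]

Final heap: [49, 19, 49, 5, 6, 7, 37]


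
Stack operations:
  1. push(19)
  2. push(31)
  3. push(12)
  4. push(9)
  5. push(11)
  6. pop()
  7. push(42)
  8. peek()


push(19) -> [19]
push(31) -> [19, 31]
push(12) -> [19, 31, 12]
push(9) -> [19, 31, 12, 9]
push(11) -> [19, 31, 12, 9, 11]
pop()->11, [19, 31, 12, 9]
push(42) -> [19, 31, 12, 9, 42]
peek()->42

Final stack: [19, 31, 12, 9, 42]
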